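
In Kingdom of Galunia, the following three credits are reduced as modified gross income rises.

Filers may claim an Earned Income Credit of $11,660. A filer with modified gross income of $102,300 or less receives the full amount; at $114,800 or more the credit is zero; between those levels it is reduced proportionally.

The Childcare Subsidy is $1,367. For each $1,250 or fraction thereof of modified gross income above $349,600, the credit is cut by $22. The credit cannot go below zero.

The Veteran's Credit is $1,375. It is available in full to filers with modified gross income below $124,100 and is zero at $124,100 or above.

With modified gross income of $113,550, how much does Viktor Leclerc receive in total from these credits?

Earned Income Credit: $113,550 is $11,250 into a $12,500 phase-out range, leaving 1,250/12,500 of the credit: $11,660 × 1,250/12,500 = $1,166.
Childcare Subsidy: $113,550 is at or below the $349,600 threshold, so the full $1,367 applies.
Veteran's Credit: $113,550 is below the $124,100 cutoff, so the full $1,375 applies.
Total: $1,166 + $1,367 + $1,375 = $3,908.

$3,908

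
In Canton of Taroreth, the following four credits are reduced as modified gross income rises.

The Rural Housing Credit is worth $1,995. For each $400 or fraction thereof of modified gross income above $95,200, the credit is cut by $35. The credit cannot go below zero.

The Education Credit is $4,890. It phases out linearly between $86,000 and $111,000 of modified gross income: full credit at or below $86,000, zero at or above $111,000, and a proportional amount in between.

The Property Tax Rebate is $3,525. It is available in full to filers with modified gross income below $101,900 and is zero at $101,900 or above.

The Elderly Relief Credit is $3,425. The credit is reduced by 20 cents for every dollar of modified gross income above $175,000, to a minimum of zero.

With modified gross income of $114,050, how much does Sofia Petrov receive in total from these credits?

$3,740

Rural Housing Credit: income exceeds $95,200 by $18,850, which is 48 full-or-partial $400 increments; reduction = 48 × $35 = $1,680, leaving $315.
Education Credit: $114,050 is at or above $111,000, so the credit is $0.
Property Tax Rebate: $114,050 meets or exceeds the $101,900 cutoff, so the credit is $0.
Elderly Relief Credit: $114,050 is at or below the $175,000 threshold, so the full $3,425 applies.
Total: $315 + $0 + $0 + $3,425 = $3,740.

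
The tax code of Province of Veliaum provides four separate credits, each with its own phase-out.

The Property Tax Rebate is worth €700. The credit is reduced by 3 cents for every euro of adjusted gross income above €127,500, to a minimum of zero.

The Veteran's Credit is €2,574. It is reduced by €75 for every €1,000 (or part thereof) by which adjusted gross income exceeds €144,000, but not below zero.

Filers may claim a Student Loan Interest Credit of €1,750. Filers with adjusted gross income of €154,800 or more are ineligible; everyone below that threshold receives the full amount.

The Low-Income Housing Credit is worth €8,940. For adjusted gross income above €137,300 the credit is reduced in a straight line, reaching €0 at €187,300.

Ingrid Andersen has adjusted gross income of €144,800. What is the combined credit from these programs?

Property Tax Rebate: 3% of the €17,300 excess over €127,500 is €519; credit = €700 − €519 = €181.
Veteran's Credit: income exceeds €144,000 by €800, which is 1 full-or-partial €1,000 increment; reduction = 1 × €75 = €75, leaving €2,499.
Student Loan Interest Credit: €144,800 is below the €154,800 cutoff, so the full €1,750 applies.
Low-Income Housing Credit: €144,800 is €7,500 into a €50,000 phase-out range, leaving 42,500/50,000 of the credit: €8,940 × 42,500/50,000 = €7,599.
Total: €181 + €2,499 + €1,750 + €7,599 = €12,029.

€12,029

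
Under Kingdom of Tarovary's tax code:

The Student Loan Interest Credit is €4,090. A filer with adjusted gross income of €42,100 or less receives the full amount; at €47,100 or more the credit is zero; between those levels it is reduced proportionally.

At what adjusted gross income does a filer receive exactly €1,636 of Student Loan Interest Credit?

€1,636 is 1,636/4,090 of the full €4,090, so 2,454/4,090 of the €5,000 range has been used: income = €42,100 + €5,000 × 2,454/4,090 = €45,100.

€45,100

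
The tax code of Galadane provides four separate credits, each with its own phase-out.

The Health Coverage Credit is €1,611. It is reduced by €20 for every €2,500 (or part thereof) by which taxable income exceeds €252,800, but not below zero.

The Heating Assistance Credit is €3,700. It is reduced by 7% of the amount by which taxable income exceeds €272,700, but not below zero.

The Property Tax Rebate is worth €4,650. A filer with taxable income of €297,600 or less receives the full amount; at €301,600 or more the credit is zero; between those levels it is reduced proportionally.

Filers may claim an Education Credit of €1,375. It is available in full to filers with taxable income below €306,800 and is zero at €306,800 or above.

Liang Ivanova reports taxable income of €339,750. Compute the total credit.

Health Coverage Credit: income exceeds €252,800 by €86,950, which is 35 full-or-partial €2,500 increments; reduction = 35 × €20 = €700, leaving €911.
Heating Assistance Credit: 7% of the €67,050 excess over €272,700 is €4,693.50 ≥ base, so the credit is €0.
Property Tax Rebate: €339,750 is at or above €301,600, so the credit is €0.
Education Credit: €339,750 meets or exceeds the €306,800 cutoff, so the credit is €0.
Total: €911 + €0 + €0 + €0 = €911.

€911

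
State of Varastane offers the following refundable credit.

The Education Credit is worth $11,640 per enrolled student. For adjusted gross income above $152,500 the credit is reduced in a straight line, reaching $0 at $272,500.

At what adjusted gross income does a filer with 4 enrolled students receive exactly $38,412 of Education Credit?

$173,500

Full credit = 4 × $11,640 = $46,560.
$38,412 is 38,412/46,560 of the full $46,560, so 8,148/46,560 of the $120,000 range has been used: income = $152,500 + $120,000 × 8,148/46,560 = $173,500.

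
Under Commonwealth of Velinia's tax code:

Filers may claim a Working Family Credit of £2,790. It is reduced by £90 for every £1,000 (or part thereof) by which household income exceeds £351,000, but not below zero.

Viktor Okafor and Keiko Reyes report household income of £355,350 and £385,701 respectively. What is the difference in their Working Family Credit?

Viktor (£355,350): Working Family Credit: income exceeds £351,000 by £4,350, which is 5 full-or-partial £1,000 increments; reduction = 5 × £90 = £450, leaving £2,340.
Keiko (£385,701): Working Family Credit: income exceeds £351,000 by £34,701 → 35 increments × £90 = £3,150 ≥ base, so the credit is £0.
Difference: |£2,340 − £0| = £2,340.

£2,340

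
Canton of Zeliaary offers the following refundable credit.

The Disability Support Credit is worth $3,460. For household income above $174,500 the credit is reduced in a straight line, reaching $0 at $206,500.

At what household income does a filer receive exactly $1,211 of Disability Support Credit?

$195,300

$1,211 is 1,211/3,460 of the full $3,460, so 2,249/3,460 of the $32,000 range has been used: income = $174,500 + $32,000 × 2,249/3,460 = $195,300.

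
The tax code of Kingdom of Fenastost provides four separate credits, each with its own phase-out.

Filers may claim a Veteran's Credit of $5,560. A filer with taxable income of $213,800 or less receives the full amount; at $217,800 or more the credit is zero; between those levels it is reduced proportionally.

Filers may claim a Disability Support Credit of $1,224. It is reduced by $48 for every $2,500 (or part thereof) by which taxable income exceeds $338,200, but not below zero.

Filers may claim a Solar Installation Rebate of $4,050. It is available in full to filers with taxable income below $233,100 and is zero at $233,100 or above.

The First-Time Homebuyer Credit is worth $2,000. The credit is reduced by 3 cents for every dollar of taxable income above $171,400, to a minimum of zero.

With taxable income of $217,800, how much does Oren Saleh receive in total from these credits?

$5,882

Veteran's Credit: $217,800 is at or above $217,800, so the credit is $0.
Disability Support Credit: $217,800 is at or below the $338,200 threshold, so the full $1,224 applies.
Solar Installation Rebate: $217,800 is below the $233,100 cutoff, so the full $4,050 applies.
First-Time Homebuyer Credit: 3% of the $46,400 excess over $171,400 is $1,392; credit = $2,000 − $1,392 = $608.
Total: $0 + $1,224 + $4,050 + $608 = $5,882.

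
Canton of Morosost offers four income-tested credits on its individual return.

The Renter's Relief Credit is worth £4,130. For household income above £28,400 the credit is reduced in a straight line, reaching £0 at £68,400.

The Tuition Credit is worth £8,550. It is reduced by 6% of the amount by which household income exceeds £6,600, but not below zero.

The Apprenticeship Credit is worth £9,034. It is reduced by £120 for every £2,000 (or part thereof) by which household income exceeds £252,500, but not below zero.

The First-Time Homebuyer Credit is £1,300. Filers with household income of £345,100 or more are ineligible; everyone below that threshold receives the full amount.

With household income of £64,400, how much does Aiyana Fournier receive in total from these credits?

Renter's Relief Credit: £64,400 is £36,000 into a £40,000 phase-out range, leaving 4,000/40,000 of the credit: £4,130 × 4,000/40,000 = £413.
Tuition Credit: 6% of the £57,800 excess over £6,600 is £3,468; credit = £8,550 − £3,468 = £5,082.
Apprenticeship Credit: £64,400 is at or below the £252,500 threshold, so the full £9,034 applies.
First-Time Homebuyer Credit: £64,400 is below the £345,100 cutoff, so the full £1,300 applies.
Total: £413 + £5,082 + £9,034 + £1,300 = £15,829.

£15,829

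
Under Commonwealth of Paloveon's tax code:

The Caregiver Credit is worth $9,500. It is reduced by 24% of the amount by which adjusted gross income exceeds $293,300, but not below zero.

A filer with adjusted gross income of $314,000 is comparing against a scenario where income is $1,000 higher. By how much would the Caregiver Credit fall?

At $314,000 — 24% of the $20,700 excess over $293,300 is $4,968; credit = $9,500 − $4,968 = $4,532.
At $315,000 — 24% of the $21,700 excess over $293,300 is $5,208; credit = $9,500 − $5,208 = $4,292.
Lost: $4,532 − $4,292 = $240.

$240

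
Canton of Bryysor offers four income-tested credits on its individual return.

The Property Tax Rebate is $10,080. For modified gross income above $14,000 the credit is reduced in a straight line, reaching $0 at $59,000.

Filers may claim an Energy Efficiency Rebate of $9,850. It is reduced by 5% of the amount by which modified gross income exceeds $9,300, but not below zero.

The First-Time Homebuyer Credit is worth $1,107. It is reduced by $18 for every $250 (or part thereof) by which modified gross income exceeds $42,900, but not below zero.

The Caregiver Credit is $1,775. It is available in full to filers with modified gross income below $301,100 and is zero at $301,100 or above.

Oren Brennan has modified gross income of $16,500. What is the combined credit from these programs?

Property Tax Rebate: $16,500 is $2,500 into a $45,000 phase-out range, leaving 42,500/45,000 of the credit: $10,080 × 42,500/45,000 = $9,520.
Energy Efficiency Rebate: 5% of the $7,200 excess over $9,300 is $360; credit = $9,850 − $360 = $9,490.
First-Time Homebuyer Credit: $16,500 is at or below the $42,900 threshold, so the full $1,107 applies.
Caregiver Credit: $16,500 is below the $301,100 cutoff, so the full $1,775 applies.
Total: $9,520 + $9,490 + $1,107 + $1,775 = $21,892.

$21,892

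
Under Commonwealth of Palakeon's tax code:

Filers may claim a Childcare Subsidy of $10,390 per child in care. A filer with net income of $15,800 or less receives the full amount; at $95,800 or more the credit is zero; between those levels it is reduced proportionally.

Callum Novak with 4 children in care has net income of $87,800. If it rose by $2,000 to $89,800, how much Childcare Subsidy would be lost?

At $87,800 — base = 4 × $10,390 = $41,560. $87,800 is $72,000 into a $80,000 phase-out range, leaving 8,000/80,000 of the credit: $41,560 × 8,000/80,000 = $4,156.
At $89,800 — base = 4 × $10,390 = $41,560. $89,800 is $74,000 into a $80,000 phase-out range, leaving 6,000/80,000 of the credit: $41,560 × 6,000/80,000 = $3,117.
Lost: $4,156 − $3,117 = $1,039.

$1,039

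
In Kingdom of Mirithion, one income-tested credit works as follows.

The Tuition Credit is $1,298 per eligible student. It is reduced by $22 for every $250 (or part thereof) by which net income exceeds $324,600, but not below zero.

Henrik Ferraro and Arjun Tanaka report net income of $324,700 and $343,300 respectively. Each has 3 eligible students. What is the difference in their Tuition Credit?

$1,628

Henrik ($324,700): Tuition Credit: base = 3 × $1,298 = $3,894. income exceeds $324,600 by $100, which is 1 full-or-partial $250 increment; reduction = 1 × $22 = $22, leaving $3,872.
Arjun ($343,300): Tuition Credit: base = 3 × $1,298 = $3,894. income exceeds $324,600 by $18,700, which is 75 full-or-partial $250 increments; reduction = 75 × $22 = $1,650, leaving $2,244.
Difference: |$3,872 − $2,244| = $1,628.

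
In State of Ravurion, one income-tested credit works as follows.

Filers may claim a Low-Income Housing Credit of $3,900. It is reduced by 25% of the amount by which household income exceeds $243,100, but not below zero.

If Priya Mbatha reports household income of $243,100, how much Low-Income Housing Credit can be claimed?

$3,900

Low-Income Housing Credit: $243,100 is at or below the $243,100 threshold, so the full $3,900 applies.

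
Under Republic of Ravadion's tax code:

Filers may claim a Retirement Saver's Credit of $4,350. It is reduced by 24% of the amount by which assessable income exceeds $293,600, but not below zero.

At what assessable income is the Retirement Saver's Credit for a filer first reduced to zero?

$311,725

The credit falls by 24% of each dollar above $293,600, so it reaches zero when the excess is $4,350 / 24% = $18,125: income = $293,600 + $18,125 = $311,725.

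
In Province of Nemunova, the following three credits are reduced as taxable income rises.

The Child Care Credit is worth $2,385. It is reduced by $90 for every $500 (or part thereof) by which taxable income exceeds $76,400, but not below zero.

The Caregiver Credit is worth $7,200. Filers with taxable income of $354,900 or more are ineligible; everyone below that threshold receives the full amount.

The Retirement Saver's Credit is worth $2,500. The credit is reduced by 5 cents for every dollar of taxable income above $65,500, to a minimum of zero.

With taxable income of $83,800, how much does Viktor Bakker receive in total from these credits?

Child Care Credit: income exceeds $76,400 by $7,400, which is 15 full-or-partial $500 increments; reduction = 15 × $90 = $1,350, leaving $1,035.
Caregiver Credit: $83,800 is below the $354,900 cutoff, so the full $7,200 applies.
Retirement Saver's Credit: 5% of the $18,300 excess over $65,500 is $915; credit = $2,500 − $915 = $1,585.
Total: $1,035 + $7,200 + $1,585 = $9,820.

$9,820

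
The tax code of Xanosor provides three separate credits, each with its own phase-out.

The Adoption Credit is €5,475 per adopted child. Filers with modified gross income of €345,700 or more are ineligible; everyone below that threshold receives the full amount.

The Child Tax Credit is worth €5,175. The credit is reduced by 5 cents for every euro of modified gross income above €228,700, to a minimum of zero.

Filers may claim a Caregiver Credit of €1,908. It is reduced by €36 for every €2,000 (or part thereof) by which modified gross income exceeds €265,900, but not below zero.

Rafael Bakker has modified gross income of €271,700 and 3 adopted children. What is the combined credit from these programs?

Adoption Credit: base = 3 × €5,475 = €16,425. €271,700 is below the €345,700 cutoff, so the full €16,425 applies.
Child Tax Credit: 5% of the €43,000 excess over €228,700 is €2,150; credit = €5,175 − €2,150 = €3,025.
Caregiver Credit: income exceeds €265,900 by €5,800, which is 3 full-or-partial €2,000 increments; reduction = 3 × €36 = €108, leaving €1,800.
Total: €16,425 + €3,025 + €1,800 = €21,250.

€21,250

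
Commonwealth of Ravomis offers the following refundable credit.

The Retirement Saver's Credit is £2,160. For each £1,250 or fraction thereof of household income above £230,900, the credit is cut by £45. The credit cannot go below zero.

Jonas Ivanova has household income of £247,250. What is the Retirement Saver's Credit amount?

£1,530

Retirement Saver's Credit: income exceeds £230,900 by £16,350, which is 14 full-or-partial £1,250 increments; reduction = 14 × £45 = £630, leaving £1,530.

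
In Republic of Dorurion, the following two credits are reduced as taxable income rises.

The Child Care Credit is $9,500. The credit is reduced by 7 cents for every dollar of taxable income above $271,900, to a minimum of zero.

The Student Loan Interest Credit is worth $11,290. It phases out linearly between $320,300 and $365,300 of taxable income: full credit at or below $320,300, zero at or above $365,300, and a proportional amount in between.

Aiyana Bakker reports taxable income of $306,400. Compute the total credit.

$18,375

Child Care Credit: 7% of the $34,500 excess over $271,900 is $2,415; credit = $9,500 − $2,415 = $7,085.
Student Loan Interest Credit: $306,400 is at or below the $320,300 threshold, so the full $11,290 applies.
Total: $7,085 + $11,290 = $18,375.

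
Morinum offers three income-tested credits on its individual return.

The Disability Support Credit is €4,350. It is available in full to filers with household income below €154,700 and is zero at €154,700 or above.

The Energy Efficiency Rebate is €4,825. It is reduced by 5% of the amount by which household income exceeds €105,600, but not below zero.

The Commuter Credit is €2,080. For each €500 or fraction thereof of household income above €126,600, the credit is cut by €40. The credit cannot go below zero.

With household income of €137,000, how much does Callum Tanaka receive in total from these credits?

€8,845

Disability Support Credit: €137,000 is below the €154,700 cutoff, so the full €4,350 applies.
Energy Efficiency Rebate: 5% of the €31,400 excess over €105,600 is €1,570; credit = €4,825 − €1,570 = €3,255.
Commuter Credit: income exceeds €126,600 by €10,400, which is 21 full-or-partial €500 increments; reduction = 21 × €40 = €840, leaving €1,240.
Total: €4,350 + €3,255 + €1,240 = €8,845.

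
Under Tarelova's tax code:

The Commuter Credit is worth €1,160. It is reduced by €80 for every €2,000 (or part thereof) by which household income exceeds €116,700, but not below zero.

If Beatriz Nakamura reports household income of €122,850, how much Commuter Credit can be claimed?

Commuter Credit: income exceeds €116,700 by €6,150, which is 4 full-or-partial €2,000 increments; reduction = 4 × €80 = €320, leaving €840.

€840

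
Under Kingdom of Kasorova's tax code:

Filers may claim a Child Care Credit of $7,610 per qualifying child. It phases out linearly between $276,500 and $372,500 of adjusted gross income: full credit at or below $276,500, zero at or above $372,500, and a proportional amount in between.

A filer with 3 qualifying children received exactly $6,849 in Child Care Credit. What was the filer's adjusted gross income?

Full credit = 3 × $7,610 = $22,830.
$6,849 is 6,849/22,830 of the full $22,830, so 15,981/22,830 of the $96,000 range has been used: income = $276,500 + $96,000 × 15,981/22,830 = $343,700.

$343,700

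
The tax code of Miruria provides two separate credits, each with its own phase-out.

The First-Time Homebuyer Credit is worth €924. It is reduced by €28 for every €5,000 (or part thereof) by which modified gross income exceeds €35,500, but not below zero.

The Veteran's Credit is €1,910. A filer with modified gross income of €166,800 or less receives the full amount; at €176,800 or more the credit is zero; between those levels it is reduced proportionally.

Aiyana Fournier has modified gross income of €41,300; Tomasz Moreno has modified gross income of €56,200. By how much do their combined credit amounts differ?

€84

Aiyana (€41,300): First-Time Homebuyer Credit: income exceeds €35,500 by €5,800, which is 2 full-or-partial €5,000 increments; reduction = 2 × €28 = €56, leaving €868. Veteran's Credit: €41,300 is at or below the €166,800 threshold, so the full €1,910 applies. total €868 + €1,910 = €2,778
Tomasz (€56,200): First-Time Homebuyer Credit: income exceeds €35,500 by €20,700, which is 5 full-or-partial €5,000 increments; reduction = 5 × €28 = €140, leaving €784. Veteran's Credit: €56,200 is at or below the €166,800 threshold, so the full €1,910 applies. total €784 + €1,910 = €2,694
Difference: |€2,778 − €2,694| = €84.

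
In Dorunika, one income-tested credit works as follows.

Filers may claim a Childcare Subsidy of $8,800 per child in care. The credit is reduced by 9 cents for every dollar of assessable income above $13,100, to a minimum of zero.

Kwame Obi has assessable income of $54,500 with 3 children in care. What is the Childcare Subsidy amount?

$22,674

Childcare Subsidy: base = 3 × $8,800 = $26,400. 9% of the $41,400 excess over $13,100 is $3,726; credit = $26,400 − $3,726 = $22,674.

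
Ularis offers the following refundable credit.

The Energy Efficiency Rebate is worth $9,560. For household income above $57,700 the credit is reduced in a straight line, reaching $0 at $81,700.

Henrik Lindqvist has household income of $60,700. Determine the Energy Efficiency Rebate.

Energy Efficiency Rebate: $60,700 is $3,000 into a $24,000 phase-out range, leaving 21,000/24,000 of the credit: $9,560 × 21,000/24,000 = $8,365.

$8,365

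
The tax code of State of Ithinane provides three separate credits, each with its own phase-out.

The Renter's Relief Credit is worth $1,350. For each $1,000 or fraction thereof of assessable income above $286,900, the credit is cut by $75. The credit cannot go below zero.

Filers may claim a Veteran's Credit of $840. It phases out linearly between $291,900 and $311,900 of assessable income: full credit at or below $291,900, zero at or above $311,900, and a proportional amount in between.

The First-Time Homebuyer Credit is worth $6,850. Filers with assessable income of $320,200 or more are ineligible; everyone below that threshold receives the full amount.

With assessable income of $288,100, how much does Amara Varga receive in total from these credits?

Renter's Relief Credit: income exceeds $286,900 by $1,200, which is 2 full-or-partial $1,000 increments; reduction = 2 × $75 = $150, leaving $1,200.
Veteran's Credit: $288,100 is at or below the $291,900 threshold, so the full $840 applies.
First-Time Homebuyer Credit: $288,100 is below the $320,200 cutoff, so the full $6,850 applies.
Total: $1,200 + $840 + $6,850 = $8,890.

$8,890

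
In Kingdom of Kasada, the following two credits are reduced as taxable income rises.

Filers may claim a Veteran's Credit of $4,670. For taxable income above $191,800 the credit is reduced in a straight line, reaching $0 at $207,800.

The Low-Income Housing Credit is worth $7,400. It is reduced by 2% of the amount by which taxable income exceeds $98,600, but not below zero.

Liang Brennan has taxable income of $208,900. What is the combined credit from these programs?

$5,194

Veteran's Credit: $208,900 is at or above $207,800, so the credit is $0.
Low-Income Housing Credit: 2% of the $110,300 excess over $98,600 is $2,206; credit = $7,400 − $2,206 = $5,194.
Total: $0 + $5,194 = $5,194.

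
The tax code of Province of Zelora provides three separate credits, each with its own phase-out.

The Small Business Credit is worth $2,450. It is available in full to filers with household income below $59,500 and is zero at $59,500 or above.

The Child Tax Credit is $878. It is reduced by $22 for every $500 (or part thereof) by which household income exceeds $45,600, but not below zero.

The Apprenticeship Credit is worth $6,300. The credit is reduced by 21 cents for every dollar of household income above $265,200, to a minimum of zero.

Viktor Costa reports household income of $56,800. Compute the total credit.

$9,122

Small Business Credit: $56,800 is below the $59,500 cutoff, so the full $2,450 applies.
Child Tax Credit: income exceeds $45,600 by $11,200, which is 23 full-or-partial $500 increments; reduction = 23 × $22 = $506, leaving $372.
Apprenticeship Credit: $56,800 is at or below the $265,200 threshold, so the full $6,300 applies.
Total: $2,450 + $372 + $6,300 = $9,122.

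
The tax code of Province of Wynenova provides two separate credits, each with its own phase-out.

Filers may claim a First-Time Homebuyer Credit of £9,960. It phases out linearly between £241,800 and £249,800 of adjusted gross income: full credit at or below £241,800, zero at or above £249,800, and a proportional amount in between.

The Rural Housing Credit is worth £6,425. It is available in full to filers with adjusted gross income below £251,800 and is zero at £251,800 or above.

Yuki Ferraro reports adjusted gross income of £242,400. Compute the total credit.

£15,638

First-Time Homebuyer Credit: £242,400 is £600 into a £8,000 phase-out range, leaving 7,400/8,000 of the credit: £9,960 × 7,400/8,000 = £9,213.
Rural Housing Credit: £242,400 is below the £251,800 cutoff, so the full £6,425 applies.
Total: £9,213 + £6,425 = £15,638.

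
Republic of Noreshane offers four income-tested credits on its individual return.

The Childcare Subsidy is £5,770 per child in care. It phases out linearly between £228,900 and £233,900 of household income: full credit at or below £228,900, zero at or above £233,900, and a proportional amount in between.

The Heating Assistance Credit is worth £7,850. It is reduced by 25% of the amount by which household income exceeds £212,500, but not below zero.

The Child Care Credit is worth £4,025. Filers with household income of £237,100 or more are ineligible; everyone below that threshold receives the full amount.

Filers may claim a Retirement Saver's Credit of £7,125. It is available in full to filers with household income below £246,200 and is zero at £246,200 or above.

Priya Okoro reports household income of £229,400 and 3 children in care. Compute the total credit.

£30,354

Childcare Subsidy: base = 3 × £5,770 = £17,310. £229,400 is £500 into a £5,000 phase-out range, leaving 4,500/5,000 of the credit: £17,310 × 4,500/5,000 = £15,579.
Heating Assistance Credit: 25% of the £16,900 excess over £212,500 is £4,225; credit = £7,850 − £4,225 = £3,625.
Child Care Credit: £229,400 is below the £237,100 cutoff, so the full £4,025 applies.
Retirement Saver's Credit: £229,400 is below the £246,200 cutoff, so the full £7,125 applies.
Total: £15,579 + £3,625 + £4,025 + £7,125 = £30,354.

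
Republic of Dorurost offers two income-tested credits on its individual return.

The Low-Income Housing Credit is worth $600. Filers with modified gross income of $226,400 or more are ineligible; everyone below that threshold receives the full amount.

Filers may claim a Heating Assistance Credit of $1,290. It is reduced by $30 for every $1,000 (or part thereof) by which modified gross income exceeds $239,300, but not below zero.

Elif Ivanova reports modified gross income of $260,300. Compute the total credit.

$660

Low-Income Housing Credit: $260,300 meets or exceeds the $226,400 cutoff, so the credit is $0.
Heating Assistance Credit: income exceeds $239,300 by $21,000, which is 21 full-or-partial $1,000 increments; reduction = 21 × $30 = $630, leaving $660.
Total: $0 + $660 = $660.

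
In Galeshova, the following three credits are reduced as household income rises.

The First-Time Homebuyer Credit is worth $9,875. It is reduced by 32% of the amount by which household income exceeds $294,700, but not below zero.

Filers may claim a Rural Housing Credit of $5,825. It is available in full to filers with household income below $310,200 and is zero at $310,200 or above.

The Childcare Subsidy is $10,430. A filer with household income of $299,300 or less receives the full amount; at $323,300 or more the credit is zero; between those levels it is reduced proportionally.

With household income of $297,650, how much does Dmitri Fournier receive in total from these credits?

First-Time Homebuyer Credit: 32% of the $2,950 excess over $294,700 is $944; credit = $9,875 − $944 = $8,931.
Rural Housing Credit: $297,650 is below the $310,200 cutoff, so the full $5,825 applies.
Childcare Subsidy: $297,650 is at or below the $299,300 threshold, so the full $10,430 applies.
Total: $8,931 + $5,825 + $10,430 = $25,186.

$25,186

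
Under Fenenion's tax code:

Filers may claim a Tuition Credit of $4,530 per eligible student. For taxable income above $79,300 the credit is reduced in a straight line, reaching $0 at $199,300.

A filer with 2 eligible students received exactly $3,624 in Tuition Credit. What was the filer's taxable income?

$151,300

Full credit = 2 × $4,530 = $9,060.
$3,624 is 3,624/9,060 of the full $9,060, so 5,436/9,060 of the $120,000 range has been used: income = $79,300 + $120,000 × 5,436/9,060 = $151,300.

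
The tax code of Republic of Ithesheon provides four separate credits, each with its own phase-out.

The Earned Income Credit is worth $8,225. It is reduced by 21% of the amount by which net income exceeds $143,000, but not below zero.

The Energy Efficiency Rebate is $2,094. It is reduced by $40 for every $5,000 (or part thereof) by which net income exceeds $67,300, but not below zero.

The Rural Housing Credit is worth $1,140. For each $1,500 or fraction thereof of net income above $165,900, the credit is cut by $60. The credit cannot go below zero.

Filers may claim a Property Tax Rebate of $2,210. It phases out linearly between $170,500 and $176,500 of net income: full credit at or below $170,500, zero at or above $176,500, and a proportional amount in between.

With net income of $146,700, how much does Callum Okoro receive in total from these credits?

$12,252

Earned Income Credit: 21% of the $3,700 excess over $143,000 is $777; credit = $8,225 − $777 = $7,448.
Energy Efficiency Rebate: income exceeds $67,300 by $79,400, which is 16 full-or-partial $5,000 increments; reduction = 16 × $40 = $640, leaving $1,454.
Rural Housing Credit: $146,700 is at or below the $165,900 threshold, so the full $1,140 applies.
Property Tax Rebate: $146,700 is at or below the $170,500 threshold, so the full $2,210 applies.
Total: $7,448 + $1,454 + $1,140 + $2,210 = $12,252.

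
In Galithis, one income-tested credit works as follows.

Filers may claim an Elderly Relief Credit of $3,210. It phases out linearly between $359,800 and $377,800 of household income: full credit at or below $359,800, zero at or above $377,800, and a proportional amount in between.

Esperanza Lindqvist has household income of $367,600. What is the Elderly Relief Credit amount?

$1,819

Elderly Relief Credit: $367,600 is $7,800 into a $18,000 phase-out range, leaving 10,200/18,000 of the credit: $3,210 × 10,200/18,000 = $1,819.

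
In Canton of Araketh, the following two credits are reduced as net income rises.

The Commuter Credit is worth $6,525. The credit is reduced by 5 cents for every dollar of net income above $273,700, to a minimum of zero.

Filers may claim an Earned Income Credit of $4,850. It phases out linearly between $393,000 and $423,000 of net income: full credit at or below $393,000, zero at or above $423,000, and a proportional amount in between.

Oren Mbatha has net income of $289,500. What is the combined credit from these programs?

Commuter Credit: 5% of the $15,800 excess over $273,700 is $790; credit = $6,525 − $790 = $5,735.
Earned Income Credit: $289,500 is at or below the $393,000 threshold, so the full $4,850 applies.
Total: $5,735 + $4,850 = $10,585.

$10,585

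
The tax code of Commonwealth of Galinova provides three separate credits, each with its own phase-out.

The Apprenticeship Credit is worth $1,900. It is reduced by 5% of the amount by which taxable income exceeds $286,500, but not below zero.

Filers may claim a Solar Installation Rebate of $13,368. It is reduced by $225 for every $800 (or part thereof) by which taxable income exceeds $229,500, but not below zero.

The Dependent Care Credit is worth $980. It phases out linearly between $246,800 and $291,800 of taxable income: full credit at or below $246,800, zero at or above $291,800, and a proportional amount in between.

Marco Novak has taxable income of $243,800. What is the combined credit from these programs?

$12,198

Apprenticeship Credit: $243,800 is at or below the $286,500 threshold, so the full $1,900 applies.
Solar Installation Rebate: income exceeds $229,500 by $14,300, which is 18 full-or-partial $800 increments; reduction = 18 × $225 = $4,050, leaving $9,318.
Dependent Care Credit: $243,800 is at or below the $246,800 threshold, so the full $980 applies.
Total: $1,900 + $9,318 + $980 = $12,198.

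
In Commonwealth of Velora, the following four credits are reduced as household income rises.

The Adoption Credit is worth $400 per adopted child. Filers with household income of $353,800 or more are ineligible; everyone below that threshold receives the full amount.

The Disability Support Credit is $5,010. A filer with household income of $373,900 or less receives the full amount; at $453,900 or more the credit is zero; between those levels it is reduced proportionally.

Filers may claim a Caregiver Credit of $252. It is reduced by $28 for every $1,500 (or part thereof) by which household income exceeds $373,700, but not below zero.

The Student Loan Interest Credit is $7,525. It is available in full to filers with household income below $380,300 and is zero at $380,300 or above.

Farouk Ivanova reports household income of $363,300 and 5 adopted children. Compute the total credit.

$12,787

Adoption Credit: base = 5 × $400 = $2,000. $363,300 meets or exceeds the $353,800 cutoff, so the credit is $0.
Disability Support Credit: $363,300 is at or below the $373,900 threshold, so the full $5,010 applies.
Caregiver Credit: $363,300 is at or below the $373,700 threshold, so the full $252 applies.
Student Loan Interest Credit: $363,300 is below the $380,300 cutoff, so the full $7,525 applies.
Total: $0 + $5,010 + $252 + $7,525 = $12,787.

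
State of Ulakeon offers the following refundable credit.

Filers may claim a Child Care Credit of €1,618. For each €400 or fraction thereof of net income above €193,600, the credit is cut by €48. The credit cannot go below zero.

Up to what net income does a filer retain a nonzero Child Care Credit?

After 33 increments the reduction is 33 × €48 = €1,584, leaving €34; one more increment wipes it out. Increment 33 ends at excess 33 × €400 = €13,200, so the highest qualifying income is €193,600 + €13,200 = €206,800.

€206,800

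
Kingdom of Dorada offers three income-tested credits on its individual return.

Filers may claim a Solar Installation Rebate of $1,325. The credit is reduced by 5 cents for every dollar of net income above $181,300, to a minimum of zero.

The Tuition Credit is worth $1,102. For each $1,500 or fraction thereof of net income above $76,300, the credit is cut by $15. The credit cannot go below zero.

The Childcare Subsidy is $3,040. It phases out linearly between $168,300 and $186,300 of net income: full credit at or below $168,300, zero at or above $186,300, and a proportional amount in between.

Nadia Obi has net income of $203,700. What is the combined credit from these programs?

$205

Solar Installation Rebate: 5% of the $22,400 excess over $181,300 is $1,120; credit = $1,325 − $1,120 = $205.
Tuition Credit: income exceeds $76,300 by $127,400 → 85 increments × $15 = $1,275 ≥ base, so the credit is $0.
Childcare Subsidy: $203,700 is at or above $186,300, so the credit is $0.
Total: $205 + $0 + $0 = $205.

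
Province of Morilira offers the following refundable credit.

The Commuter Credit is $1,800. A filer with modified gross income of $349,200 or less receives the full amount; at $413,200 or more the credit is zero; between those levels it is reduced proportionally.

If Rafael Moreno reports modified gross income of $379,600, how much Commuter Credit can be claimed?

$945

Commuter Credit: $379,600 is $30,400 into a $64,000 phase-out range, leaving 33,600/64,000 of the credit: $1,800 × 33,600/64,000 = $945.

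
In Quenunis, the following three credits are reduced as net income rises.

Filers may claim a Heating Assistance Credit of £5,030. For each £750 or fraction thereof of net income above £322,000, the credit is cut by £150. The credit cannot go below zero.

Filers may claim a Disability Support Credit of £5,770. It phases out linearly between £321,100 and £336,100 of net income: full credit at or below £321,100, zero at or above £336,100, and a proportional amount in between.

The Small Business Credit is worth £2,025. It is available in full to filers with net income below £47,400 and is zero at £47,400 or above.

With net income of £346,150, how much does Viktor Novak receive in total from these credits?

£80

Heating Assistance Credit: income exceeds £322,000 by £24,150, which is 33 full-or-partial £750 increments; reduction = 33 × £150 = £4,950, leaving £80.
Disability Support Credit: £346,150 is at or above £336,100, so the credit is £0.
Small Business Credit: £346,150 meets or exceeds the £47,400 cutoff, so the credit is £0.
Total: £80 + £0 + £0 = £80.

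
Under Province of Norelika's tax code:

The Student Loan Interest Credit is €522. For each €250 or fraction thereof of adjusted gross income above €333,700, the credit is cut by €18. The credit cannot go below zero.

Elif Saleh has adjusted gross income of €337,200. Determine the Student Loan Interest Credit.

€270

Student Loan Interest Credit: income exceeds €333,700 by €3,500, which is 14 full-or-partial €250 increments; reduction = 14 × €18 = €252, leaving €270.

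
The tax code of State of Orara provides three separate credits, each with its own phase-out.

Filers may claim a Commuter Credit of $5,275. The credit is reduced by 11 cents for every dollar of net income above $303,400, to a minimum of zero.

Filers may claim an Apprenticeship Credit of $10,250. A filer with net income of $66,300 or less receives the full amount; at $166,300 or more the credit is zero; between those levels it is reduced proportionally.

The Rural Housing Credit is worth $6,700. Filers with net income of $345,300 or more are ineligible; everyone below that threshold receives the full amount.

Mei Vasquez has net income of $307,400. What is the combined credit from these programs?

$11,535

Commuter Credit: 11% of the $4,000 excess over $303,400 is $440; credit = $5,275 − $440 = $4,835.
Apprenticeship Credit: $307,400 is at or above $166,300, so the credit is $0.
Rural Housing Credit: $307,400 is below the $345,300 cutoff, so the full $6,700 applies.
Total: $4,835 + $0 + $6,700 = $11,535.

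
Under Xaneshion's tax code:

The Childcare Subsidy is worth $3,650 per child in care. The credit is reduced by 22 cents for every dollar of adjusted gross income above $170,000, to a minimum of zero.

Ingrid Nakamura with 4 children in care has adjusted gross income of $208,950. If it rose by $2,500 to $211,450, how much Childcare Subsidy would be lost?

$550

At $208,950 — base = 4 × $3,650 = $14,600. 22% of the $38,950 excess over $170,000 is $8,569; credit = $14,600 − $8,569 = $6,031.
At $211,450 — base = 4 × $3,650 = $14,600. 22% of the $41,450 excess over $170,000 is $9,119; credit = $14,600 − $9,119 = $5,481.
Lost: $6,031 − $5,481 = $550.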